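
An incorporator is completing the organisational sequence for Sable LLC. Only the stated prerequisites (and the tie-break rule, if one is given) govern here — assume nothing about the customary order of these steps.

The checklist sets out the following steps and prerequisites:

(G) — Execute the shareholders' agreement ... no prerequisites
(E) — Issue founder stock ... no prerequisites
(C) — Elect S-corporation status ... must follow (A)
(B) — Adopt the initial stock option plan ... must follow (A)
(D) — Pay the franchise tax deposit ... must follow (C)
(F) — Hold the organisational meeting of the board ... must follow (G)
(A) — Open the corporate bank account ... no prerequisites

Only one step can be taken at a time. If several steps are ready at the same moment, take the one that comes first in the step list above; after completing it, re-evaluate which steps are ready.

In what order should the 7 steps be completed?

Nothing is required for (G), (E) and (A). (G) is listed earlier → (G) first.
Now (E), (F) and (A) have their prerequisites met. (E) is listed earlier, so (E) next.
Now (F) and (A) have their prerequisites met. (F) is listed earlier, so (F) next.
(A) is the only step now ready → (A).
Ready: (C) and (B). (C) is listed earlier → (C).
(D) now also ready, so the ready set is {(B), (D)}; (B) is listed earlier → (B).
(D) needed (C), now all done → (D).

(G), (E), (F), (A), (C), (B), (D)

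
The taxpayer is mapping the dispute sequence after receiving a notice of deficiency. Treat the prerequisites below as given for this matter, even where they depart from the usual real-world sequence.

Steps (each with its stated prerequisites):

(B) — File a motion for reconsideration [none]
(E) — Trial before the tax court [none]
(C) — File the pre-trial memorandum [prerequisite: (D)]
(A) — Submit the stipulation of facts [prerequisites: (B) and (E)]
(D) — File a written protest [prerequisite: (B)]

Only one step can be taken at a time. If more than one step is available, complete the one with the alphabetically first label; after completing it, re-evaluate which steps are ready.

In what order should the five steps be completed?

(B) and (E) have no prerequisites; (B) has the earlier label, so (B) is first.
(D) now also ready, so the ready set is {(D), (E)}; (D) has the earlier label → (D).
(C) now also ready, so the ready set is {(C), (E)}; (C) has the earlier label → (C).
(E) is the only step now ready → (E).
That leaves (A) as the only ready step → (A).

(B), (D), (C), (E), (A)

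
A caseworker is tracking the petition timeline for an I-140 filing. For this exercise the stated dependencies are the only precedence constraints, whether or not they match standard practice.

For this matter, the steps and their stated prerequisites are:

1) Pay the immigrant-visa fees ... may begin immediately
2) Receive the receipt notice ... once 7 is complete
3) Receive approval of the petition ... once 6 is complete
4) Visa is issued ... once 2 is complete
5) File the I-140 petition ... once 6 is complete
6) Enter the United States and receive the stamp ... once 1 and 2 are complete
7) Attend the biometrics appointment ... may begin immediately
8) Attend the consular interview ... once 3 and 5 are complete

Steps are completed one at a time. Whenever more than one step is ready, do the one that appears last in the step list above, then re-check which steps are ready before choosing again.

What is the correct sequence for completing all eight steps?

7, 2, 4, 1, 6, 5, 3, 8

7 and 1 have no prerequisites; 7 is listed later, so 7 is first.
Now 2 and 1 have their prerequisites met. 2 is listed later, so 2 next.
Now 4 and 1 have their prerequisites met. 4 is listed later, so 4 next.
1 is the only step now ready → 1.
6 is the only step now ready → 6.
5 and 3 are both available; 5 is listed later → 5.
Next only 3 has its prerequisites met → 3.
8 needed 5 and 3, now all done → 8.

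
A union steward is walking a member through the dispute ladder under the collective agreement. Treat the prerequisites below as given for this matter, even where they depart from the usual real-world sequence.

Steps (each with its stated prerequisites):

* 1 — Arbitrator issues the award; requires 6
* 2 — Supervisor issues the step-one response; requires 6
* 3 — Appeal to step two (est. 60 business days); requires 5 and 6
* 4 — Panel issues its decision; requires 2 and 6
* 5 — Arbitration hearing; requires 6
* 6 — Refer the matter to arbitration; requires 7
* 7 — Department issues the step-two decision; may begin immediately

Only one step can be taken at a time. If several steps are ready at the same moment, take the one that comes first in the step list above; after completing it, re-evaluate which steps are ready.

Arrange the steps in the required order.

7 → 6 → 1 → 2 → 4 → 5 → 3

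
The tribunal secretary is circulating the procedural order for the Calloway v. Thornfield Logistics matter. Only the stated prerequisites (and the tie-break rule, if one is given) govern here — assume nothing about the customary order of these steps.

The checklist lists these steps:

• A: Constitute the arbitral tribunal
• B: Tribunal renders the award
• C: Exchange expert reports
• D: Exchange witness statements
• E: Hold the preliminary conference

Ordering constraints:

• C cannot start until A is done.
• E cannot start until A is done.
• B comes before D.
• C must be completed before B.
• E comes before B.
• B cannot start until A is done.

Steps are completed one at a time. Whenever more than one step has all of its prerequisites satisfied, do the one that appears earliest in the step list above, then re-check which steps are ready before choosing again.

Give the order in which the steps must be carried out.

A has no prerequisites → A first.
C and E are both available; C is listed earlier → C.
E is the only step now ready → E.
Next only B has its prerequisites met → B.
That leaves D as the only ready step → D.

A, C, E, B, D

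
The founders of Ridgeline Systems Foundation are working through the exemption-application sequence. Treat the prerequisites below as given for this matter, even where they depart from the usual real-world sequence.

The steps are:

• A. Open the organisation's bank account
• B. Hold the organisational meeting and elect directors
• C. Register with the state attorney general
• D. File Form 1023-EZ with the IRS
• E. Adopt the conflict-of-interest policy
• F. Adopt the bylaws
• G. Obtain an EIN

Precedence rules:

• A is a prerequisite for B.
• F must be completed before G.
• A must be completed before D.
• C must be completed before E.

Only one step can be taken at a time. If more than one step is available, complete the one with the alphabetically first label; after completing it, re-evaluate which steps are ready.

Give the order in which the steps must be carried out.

A, B, C, D, E, F, G

Nothing is required for A, C and F. A has the earlier label → A first.
B, C, D and F are all available; B has the earlier label → B.
Now C, D and F have their prerequisites met. C has the earlier label, so C next.
D, E and F are all available; D has the earlier label → D.
Now E and F have their prerequisites met. E has the earlier label, so E next.
That leaves F as the only ready step → F.
Next only G has its prerequisites met → G.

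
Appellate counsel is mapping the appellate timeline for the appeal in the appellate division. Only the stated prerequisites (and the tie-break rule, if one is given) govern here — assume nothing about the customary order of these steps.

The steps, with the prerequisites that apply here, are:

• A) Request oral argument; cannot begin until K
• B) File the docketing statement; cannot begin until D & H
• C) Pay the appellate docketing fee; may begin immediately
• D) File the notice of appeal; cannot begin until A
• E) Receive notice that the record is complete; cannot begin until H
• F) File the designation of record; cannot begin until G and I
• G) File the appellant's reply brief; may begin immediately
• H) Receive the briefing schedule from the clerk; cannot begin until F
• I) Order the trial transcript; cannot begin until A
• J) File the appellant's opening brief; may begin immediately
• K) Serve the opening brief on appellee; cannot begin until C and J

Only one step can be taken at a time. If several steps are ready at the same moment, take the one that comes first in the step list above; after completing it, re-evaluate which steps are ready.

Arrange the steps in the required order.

C G J K A D I F H B E

C, G and J have no prerequisites; C is listed earlier, so C is first.
Now G and J have their prerequisites met. G is listed earlier, so G next.
Next only J has its prerequisites met → J.
Next only K has its prerequisites met → K.
A needed K, now all done → A.
Ready: D and I. D is listed earlier → D.
I needed A, now all done → I.
F is the only step now ready → F.
Next only H has its prerequisites met → H.
B and E are both available; B is listed earlier → B.
E needed H, now all done → E.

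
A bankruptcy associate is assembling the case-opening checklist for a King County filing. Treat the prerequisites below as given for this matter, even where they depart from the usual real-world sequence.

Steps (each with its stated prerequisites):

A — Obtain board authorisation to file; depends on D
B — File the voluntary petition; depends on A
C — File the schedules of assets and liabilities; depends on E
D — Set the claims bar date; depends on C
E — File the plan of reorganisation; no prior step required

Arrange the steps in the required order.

E C D A B

E has no prerequisites → E first.
C is the only step now ready → C.
That leaves D as the only ready step → D.
A needed D, now all done → A.
That leaves B as the only ready step → B.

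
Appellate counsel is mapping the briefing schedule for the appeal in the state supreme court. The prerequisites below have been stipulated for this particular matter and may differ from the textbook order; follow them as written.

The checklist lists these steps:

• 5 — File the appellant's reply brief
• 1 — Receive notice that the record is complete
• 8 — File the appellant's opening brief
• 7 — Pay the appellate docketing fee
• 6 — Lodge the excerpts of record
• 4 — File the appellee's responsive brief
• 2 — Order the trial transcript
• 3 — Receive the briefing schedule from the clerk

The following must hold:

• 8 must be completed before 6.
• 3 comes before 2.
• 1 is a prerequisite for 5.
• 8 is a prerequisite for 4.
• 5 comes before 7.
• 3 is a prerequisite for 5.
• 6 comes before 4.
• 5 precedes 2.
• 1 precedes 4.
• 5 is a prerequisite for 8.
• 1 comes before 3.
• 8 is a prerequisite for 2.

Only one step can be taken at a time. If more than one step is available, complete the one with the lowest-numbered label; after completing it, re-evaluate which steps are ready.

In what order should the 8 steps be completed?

1, 3, 5, 7, 8, 2, 6, 4

Only 1 has no prerequisites, so it is first.
That leaves 3 as the only ready step → 3.
Next only 5 has its prerequisites met → 5.
7 and 8 are both available; 7 has the earlier label → 7.
That leaves 8 as the only ready step → 8.
Now 2 and 6 have their prerequisites met. 2 has the earlier label, so 2 next.
Next only 6 has its prerequisites met → 6.
4 needed 1, 6 and 8, now all done → 4.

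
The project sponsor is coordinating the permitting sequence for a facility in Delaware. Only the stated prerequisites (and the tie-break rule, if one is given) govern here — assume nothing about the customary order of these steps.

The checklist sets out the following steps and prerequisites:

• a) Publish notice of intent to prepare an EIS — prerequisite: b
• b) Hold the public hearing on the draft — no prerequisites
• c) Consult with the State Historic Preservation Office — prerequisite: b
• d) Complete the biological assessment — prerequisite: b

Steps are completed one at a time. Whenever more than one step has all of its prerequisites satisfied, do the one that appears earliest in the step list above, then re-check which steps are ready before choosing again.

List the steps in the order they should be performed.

Only b has no prerequisites, so it is first.
Ready: a, c and d. a is listed earlier → a.
Now c and d have their prerequisites met. c is listed earlier, so c next.
d needed b, now all done → d.

b, a, c, d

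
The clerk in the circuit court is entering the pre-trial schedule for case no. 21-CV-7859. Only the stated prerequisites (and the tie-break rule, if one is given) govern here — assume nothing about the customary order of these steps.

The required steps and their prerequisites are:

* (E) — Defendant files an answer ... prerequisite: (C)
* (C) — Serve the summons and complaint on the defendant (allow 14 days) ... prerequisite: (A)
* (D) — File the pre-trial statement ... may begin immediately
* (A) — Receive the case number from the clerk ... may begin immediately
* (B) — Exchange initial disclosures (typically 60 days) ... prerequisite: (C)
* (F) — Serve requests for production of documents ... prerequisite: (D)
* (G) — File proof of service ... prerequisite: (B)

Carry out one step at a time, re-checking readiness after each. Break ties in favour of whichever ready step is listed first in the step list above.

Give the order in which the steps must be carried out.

(D), (A), (C), (E), (B), (F), (G)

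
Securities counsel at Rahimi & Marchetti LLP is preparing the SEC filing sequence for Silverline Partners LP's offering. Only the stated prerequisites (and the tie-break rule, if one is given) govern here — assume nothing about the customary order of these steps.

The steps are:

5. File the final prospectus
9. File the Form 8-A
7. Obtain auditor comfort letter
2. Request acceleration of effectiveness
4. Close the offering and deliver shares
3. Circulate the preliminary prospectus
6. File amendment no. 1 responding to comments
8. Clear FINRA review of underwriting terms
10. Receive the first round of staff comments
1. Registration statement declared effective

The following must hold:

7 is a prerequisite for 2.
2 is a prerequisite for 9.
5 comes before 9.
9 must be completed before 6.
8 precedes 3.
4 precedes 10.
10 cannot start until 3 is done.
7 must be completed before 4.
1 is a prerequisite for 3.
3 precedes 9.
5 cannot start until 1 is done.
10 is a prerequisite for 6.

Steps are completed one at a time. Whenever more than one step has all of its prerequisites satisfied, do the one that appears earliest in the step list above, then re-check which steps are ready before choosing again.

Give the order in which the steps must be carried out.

7, 8 and 1 have no prerequisites; 7 is listed earlier, so 7 is first.
2 and 4 now also ready, so the ready set is {2, 4, 8, 1}; 2 is listed earlier → 2.
4, 8 and 1 are all available; 4 is listed earlier → 4.
Now 8 and 1 have their prerequisites met. 8 is listed earlier, so 8 next.
1 is the only step now ready → 1.
Now 5 and 3 have their prerequisites met. 5 is listed earlier, so 5 next.
3 needed 8 and 1, now all done → 3.
Now 9 and 10 have their prerequisites met. 9 is listed earlier, so 9 next.
10 needed 4 and 3, now all done → 10.
6 needed 9 and 10, now all done → 6.

7 → 2 → 4 → 8 → 1 → 5 → 3 → 9 → 10 → 6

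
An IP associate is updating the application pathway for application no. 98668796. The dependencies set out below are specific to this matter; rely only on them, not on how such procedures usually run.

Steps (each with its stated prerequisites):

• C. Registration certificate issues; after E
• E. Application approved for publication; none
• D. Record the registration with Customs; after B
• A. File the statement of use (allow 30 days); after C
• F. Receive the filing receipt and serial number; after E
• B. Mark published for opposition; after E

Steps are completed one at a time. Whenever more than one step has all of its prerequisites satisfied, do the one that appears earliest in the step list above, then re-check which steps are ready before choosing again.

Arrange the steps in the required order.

E, C, A, F, B, D

E has no prerequisites → E first.
Ready: C, F and B. C is listed earlier → C.
A, F and B are all available; A is listed earlier → A.
F and B are both available; F is listed earlier → F.
That leaves B as the only ready step → B.
D is the only step now ready → D.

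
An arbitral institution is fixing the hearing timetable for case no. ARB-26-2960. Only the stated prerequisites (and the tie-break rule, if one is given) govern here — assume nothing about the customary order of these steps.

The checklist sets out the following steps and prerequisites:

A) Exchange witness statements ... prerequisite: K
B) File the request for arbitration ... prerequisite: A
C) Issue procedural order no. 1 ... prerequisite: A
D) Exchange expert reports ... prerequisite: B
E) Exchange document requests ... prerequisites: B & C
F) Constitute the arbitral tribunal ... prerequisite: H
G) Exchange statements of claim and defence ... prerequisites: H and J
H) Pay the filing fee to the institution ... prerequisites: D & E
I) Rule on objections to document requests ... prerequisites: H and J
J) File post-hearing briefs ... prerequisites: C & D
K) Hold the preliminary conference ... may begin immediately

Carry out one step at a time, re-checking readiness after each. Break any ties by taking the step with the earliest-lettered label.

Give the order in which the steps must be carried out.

K → A → B → C → D → E → H → F → J → G → I

K is the only step with nothing outstanding, so it goes first.
A is the only step now ready → A.
Ready: B and C. B has the earlier label → B.
D now also ready, so the ready set is {C, D}; C has the earlier label → C.
E now also ready, so the ready set is {D, E}; D has the earlier label → D.
J now also ready, so the ready set is {E, J}; E has the earlier label → E.
H and J are both available; H has the earlier label → H.
F now also ready, so the ready set is {F, J}; F has the earlier label → F.
J is the only step now ready → J.
Ready: G and I. G has the earlier label → G.
That leaves I as the only ready step → I.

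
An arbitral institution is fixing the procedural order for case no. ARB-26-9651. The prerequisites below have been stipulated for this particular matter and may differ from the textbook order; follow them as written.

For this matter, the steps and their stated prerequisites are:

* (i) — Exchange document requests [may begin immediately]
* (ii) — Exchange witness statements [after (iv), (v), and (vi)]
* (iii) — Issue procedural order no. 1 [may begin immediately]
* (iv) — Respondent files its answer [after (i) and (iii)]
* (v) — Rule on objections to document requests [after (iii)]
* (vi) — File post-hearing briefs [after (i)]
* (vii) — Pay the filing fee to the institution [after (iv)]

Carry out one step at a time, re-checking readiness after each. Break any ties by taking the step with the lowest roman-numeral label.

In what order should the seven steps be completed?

Nothing is required for (i) and (iii). (i) has the earlier label → (i) first.
Now (iii) and (vi) have their prerequisites met. (iii) has the earlier label, so (iii) next.
(iv), (v) and (vi) are all available; (iv) has the earlier label → (iv).
(vii) now also ready, so the ready set is {(v), (vi), (vii)}; (v) has the earlier label → (v).
Now (vi) and (vii) have their prerequisites met. (vi) has the earlier label, so (vi) next.
Now (ii) and (vii) have their prerequisites met. (ii) has the earlier label, so (ii) next.
That leaves (vii) as the only ready step → (vii).

(i) → (iii) → (iv) → (v) → (vi) → (ii) → (vii)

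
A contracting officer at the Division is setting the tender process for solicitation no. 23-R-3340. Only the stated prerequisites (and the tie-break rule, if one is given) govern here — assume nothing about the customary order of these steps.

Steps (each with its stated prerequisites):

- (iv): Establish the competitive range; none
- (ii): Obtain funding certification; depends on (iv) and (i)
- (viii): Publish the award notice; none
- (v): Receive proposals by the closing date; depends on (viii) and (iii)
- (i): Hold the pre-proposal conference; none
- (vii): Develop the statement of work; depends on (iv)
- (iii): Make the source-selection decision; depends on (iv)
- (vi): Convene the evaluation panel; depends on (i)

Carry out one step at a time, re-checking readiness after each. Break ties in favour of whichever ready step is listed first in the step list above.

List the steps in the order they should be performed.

(iv) (viii) (i) (ii) (vii) (iii) (v) (vi)

Nothing is required for (iv), (viii) and (i). (iv) is listed earlier → (iv) first.
(viii), (i), (vii) and (iii) are all available; (viii) is listed earlier → (viii).
Now (i), (vii) and (iii) have their prerequisites met. (i) is listed earlier, so (i) next.
Now (ii), (vii), (iii) and (vi) have their prerequisites met. (ii) is listed earlier, so (ii) next.
Ready: (vii), (iii) and (vi). (vii) is listed earlier → (vii).
Ready: (iii) and (vi). (iii) is listed earlier → (iii).
Now (v) and (vi) have their prerequisites met. (v) is listed earlier, so (v) next.
(vi) is the only step now ready → (vi).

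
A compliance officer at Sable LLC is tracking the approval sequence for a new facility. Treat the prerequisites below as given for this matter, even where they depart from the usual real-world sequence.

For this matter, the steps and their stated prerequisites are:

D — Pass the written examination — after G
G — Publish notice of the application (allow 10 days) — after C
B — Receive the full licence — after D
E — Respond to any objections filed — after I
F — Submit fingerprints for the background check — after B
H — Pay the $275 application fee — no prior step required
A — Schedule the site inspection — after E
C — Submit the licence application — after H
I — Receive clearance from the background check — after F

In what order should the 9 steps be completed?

H, C, G, D, B, F, I, E, A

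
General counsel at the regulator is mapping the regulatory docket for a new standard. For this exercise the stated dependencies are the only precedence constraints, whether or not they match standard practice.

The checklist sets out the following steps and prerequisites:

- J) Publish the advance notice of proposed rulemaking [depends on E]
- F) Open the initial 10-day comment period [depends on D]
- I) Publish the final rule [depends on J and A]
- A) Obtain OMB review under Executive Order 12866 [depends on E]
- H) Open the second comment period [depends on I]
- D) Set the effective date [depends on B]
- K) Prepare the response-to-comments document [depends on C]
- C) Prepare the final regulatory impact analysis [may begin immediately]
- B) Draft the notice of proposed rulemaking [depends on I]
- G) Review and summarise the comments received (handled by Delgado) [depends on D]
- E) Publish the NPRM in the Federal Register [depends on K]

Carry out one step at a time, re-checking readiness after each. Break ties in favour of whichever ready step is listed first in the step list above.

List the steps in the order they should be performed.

C has no prerequisites → C first.
K needed C, now all done → K.
E needed K, now all done → E.
J and A are both available; J is listed earlier → J.
A needed E, now all done → A.
That leaves I as the only ready step → I.
H and B are both available; H is listed earlier → H.
B needed I, now all done → B.
D is the only step now ready → D.
Ready: F and G. F is listed earlier → F.
G is the only step now ready → G.

C K E J A I H B D F G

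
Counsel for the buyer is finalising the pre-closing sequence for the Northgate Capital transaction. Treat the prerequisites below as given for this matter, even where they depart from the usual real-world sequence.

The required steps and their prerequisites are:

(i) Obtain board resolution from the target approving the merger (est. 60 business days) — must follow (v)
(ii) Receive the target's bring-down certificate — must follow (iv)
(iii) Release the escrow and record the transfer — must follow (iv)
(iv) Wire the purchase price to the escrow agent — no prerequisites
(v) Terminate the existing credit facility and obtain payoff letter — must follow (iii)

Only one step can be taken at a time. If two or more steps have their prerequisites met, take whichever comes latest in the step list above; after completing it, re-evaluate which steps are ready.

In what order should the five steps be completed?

(iv) → (iii) → (v) → (ii) → (i)

(iv) has no prerequisites → (iv) first.
Ready: (iii) and (ii). (iii) is listed later → (iii).
(v) now also ready, so the ready set is {(v), (ii)}; (v) is listed later → (v).
(ii) and (i) are both available; (ii) is listed later → (ii).
Next only (i) has its prerequisites met → (i).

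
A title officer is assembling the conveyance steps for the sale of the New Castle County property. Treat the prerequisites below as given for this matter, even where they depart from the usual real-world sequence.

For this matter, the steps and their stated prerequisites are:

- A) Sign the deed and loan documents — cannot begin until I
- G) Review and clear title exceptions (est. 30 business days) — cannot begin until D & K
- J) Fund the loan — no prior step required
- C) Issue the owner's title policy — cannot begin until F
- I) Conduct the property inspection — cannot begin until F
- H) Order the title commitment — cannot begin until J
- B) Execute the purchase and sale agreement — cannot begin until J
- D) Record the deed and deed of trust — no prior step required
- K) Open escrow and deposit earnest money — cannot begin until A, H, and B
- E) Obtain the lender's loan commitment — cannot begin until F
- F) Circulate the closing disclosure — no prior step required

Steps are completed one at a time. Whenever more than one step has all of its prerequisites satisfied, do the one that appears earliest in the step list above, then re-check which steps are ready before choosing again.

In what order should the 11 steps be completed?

J, H, B, D, F, C, I, A, K, G, E

J, D and F have no prerequisites; J is listed earlier, so J is first.
Ready: H, B, D and F. H is listed earlier → H.
Now B, D and F have their prerequisites met. B is listed earlier, so B next.
Now D and F have their prerequisites met. D is listed earlier, so D next.
F is the only step now ready → F.
C, I and E are all available; C is listed earlier → C.
I and E are both available; I is listed earlier → I.
A and E are both available; A is listed earlier → A.
Ready: K and E. K is listed earlier → K.
Now G and E have their prerequisites met. G is listed earlier, so G next.
That leaves E as the only ready step → E.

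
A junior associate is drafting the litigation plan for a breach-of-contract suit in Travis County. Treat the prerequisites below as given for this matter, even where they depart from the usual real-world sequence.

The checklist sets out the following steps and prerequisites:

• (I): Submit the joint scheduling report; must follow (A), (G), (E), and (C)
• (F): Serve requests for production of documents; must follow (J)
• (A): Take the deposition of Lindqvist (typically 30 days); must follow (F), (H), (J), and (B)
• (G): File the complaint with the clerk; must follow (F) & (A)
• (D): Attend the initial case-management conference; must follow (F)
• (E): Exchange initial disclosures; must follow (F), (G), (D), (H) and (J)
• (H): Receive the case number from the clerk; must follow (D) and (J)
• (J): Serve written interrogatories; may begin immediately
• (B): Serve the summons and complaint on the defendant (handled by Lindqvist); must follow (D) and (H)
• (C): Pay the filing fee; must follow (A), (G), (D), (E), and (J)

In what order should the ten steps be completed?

(J) has no prerequisites → (J) first.
That leaves (F) as the only ready step → (F).
(D) is the only step now ready → (D).
That leaves (H) as the only ready step → (H).
(B) needed (D) and (H), now all done → (B).
(A) is the only step now ready → (A).
(G) needed (F) and (A), now all done → (G).
(E) is the only step now ready → (E).
That leaves (C) as the only ready step → (C).
(I) needed (A), (G), (E) and (C), now all done → (I).

(J), (F), (D), (H), (B), (A), (G), (E), (C), (I)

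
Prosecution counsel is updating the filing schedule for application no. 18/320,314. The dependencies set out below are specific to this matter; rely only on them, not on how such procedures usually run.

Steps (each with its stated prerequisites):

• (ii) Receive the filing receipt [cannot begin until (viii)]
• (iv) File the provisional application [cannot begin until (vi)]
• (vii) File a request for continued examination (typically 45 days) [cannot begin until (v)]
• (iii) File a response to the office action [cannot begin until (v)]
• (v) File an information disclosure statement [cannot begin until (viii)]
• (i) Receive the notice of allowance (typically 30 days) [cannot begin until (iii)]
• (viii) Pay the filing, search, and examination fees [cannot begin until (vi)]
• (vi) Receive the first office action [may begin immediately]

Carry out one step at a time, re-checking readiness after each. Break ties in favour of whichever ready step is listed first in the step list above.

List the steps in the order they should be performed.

(vi), (iv), (viii), (ii), (v), (vii), (iii), (i)

Only (vi) has no prerequisites, so it is first.
Now (iv) and (viii) have their prerequisites met. (iv) is listed earlier, so (iv) next.
(viii) needed (vi), now all done → (viii).
Now (ii) and (v) have their prerequisites met. (ii) is listed earlier, so (ii) next.
(v) needed (viii), now all done → (v).
(vii) and (iii) are both available; (vii) is listed earlier → (vii).
(iii) needed (v), now all done → (iii).
Next only (i) has its prerequisites met → (i).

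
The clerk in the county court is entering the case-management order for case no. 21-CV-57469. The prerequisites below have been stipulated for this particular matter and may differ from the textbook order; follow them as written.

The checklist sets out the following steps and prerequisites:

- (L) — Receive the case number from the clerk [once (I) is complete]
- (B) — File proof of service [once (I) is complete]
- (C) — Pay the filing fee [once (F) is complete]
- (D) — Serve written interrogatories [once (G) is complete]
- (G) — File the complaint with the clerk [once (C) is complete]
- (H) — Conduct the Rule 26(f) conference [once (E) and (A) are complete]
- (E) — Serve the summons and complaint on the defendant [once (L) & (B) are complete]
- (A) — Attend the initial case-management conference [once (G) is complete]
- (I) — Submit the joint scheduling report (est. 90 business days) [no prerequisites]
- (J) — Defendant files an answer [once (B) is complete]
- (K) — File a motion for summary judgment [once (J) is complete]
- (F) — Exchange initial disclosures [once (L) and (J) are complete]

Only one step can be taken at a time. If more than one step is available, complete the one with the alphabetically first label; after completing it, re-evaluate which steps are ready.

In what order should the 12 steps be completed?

(I), (B), (J), (K), (L), (E), (F), (C), (G), (A), (D), (H)

(I) is the only step with nothing outstanding, so it goes first.
(B) and (L) are both available; (B) has the earlier label → (B).
(J) and (L) are both available; (J) has the earlier label → (J).
Ready: (K) and (L). (K) has the earlier label → (K).
(L) needed (I), now all done → (L).
Ready: (E) and (F). (E) has the earlier label → (E).
That leaves (F) as the only ready step → (F).
(C) needed (F), now all done → (C).
(G) is the only step now ready → (G).
(A) and (D) are both available; (A) has the earlier label → (A).
(H) now also ready, so the ready set is {(D), (H)}; (D) has the earlier label → (D).
Next only (H) has its prerequisites met → (H).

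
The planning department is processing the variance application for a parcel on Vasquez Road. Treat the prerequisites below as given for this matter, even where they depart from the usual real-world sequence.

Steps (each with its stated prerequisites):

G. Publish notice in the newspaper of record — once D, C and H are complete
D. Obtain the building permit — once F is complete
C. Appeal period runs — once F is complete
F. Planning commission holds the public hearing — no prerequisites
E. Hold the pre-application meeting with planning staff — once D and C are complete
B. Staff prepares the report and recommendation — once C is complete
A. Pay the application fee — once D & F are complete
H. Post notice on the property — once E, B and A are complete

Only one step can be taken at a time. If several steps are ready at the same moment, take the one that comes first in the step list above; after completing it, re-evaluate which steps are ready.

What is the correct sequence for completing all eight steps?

Only F has no prerequisites, so it is first.
Ready: D and C. D is listed earlier → D.
Ready: C and A. C is listed earlier → C.
E and B now also ready, so the ready set is {E, B, A}; E is listed earlier → E.
Ready: B and A. B is listed earlier → B.
Next only A has its prerequisites met → A.
H is the only step now ready → H.
G needed D, C and H, now all done → G.

F D C E B A H G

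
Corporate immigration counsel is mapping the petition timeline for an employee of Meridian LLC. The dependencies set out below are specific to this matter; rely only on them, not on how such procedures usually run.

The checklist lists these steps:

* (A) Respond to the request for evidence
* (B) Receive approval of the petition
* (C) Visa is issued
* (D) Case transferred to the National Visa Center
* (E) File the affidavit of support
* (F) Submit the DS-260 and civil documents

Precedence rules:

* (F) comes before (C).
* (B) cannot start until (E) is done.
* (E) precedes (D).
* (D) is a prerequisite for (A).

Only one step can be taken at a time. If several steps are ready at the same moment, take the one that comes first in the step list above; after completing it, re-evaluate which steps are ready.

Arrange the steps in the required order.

(E), (B), (D), (A), (F), (C)

Nothing is required for (E) and (F). (E) is listed earlier → (E) first.
(B) and (D) now also ready, so the ready set is {(B), (D), (F)}; (B) is listed earlier → (B).
(D) and (F) are both available; (D) is listed earlier → (D).
Now (A) and (F) have their prerequisites met. (A) is listed earlier, so (A) next.
Next only (F) has its prerequisites met → (F).
(C) needed (F), now all done → (C).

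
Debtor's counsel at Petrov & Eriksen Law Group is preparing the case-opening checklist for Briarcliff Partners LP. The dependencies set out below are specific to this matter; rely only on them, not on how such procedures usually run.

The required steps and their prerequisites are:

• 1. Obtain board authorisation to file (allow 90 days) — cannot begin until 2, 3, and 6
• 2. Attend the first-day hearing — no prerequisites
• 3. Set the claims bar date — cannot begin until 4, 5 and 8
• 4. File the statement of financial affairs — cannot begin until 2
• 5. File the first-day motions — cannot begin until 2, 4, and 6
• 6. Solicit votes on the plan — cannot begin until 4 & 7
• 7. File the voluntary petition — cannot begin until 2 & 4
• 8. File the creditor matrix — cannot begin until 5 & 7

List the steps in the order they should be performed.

2 is the only step with nothing outstanding, so it goes first.
Next only 4 has its prerequisites met → 4.
7 is the only step now ready → 7.
That leaves 6 as the only ready step → 6.
That leaves 5 as the only ready step → 5.
Next only 8 has its prerequisites met → 8.
3 is the only step now ready → 3.
Next only 1 has its prerequisites met → 1.

2, 4, 7, 6, 5, 8, 3, 1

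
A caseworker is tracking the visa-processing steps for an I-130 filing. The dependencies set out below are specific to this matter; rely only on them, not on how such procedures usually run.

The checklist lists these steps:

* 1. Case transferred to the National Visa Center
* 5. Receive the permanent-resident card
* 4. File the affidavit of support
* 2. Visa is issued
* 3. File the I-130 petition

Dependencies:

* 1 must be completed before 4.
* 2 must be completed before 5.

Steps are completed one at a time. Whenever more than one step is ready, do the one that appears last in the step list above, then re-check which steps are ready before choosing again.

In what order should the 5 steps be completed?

3 2 5 1 4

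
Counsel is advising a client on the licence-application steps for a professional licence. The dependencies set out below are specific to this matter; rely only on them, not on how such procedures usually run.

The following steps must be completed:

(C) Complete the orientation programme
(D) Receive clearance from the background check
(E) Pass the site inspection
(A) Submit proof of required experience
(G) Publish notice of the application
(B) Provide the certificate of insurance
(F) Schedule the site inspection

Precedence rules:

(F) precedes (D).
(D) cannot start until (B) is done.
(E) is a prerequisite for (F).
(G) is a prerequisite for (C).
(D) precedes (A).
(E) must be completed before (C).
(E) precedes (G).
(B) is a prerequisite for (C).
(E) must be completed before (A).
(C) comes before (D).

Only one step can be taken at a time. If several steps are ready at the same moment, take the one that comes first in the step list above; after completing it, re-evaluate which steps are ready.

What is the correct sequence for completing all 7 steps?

(E) (G) (B) (C) (F) (D) (A)

Nothing is required for (E) and (B). (E) is listed earlier → (E) first.
(G), (B) and (F) are all available; (G) is listed earlier → (G).
Ready: (B) and (F). (B) is listed earlier → (B).
Ready: (C) and (F). (C) is listed earlier → (C).
(F) needed (E), now all done → (F).
(D) is the only step now ready → (D).
That leaves (A) as the only ready step → (A).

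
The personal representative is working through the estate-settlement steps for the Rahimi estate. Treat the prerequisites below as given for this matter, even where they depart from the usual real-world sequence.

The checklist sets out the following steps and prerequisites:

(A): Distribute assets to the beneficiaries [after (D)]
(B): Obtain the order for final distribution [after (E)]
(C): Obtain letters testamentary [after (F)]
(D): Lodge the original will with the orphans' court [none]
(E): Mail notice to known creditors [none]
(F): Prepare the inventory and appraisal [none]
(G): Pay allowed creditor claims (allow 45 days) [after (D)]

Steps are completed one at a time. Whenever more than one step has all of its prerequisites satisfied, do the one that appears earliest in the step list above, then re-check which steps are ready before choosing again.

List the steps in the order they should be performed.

(D), (A), (E), (B), (F), (C), (G)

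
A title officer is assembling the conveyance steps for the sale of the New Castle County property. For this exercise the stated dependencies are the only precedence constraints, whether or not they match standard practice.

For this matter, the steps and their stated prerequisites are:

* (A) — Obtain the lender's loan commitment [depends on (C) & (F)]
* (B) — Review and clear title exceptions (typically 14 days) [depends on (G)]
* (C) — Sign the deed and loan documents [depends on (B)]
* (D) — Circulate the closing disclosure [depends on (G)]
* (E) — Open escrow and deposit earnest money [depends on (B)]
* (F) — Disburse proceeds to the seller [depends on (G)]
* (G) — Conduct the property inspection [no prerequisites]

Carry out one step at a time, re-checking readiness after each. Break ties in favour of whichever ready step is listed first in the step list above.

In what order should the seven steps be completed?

(G) is the only step with nothing outstanding, so it goes first.
(B), (D) and (F) are all available; (B) is listed earlier → (B).
Ready: (C), (D), (E) and (F). (C) is listed earlier → (C).
(D), (E) and (F) are all available; (D) is listed earlier → (D).
(E) and (F) are both available; (E) is listed earlier → (E).
That leaves (F) as the only ready step → (F).
(A) needed (C) and (F), now all done → (A).

(G) → (B) → (C) → (D) → (E) → (F) → (A)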